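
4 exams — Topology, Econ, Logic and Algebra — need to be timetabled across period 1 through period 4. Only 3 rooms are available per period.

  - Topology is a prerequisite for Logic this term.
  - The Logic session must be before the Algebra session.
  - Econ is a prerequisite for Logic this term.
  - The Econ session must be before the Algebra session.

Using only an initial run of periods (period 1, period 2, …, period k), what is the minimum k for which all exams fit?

The precedence chain requires at least 3 distinct periods.
With at most 3 per period and 4 exams, at least 2 periods are needed.
3 works (last occupied period: period 3): for example Topology=period 1; Algebra=period 3; Logic=period 2; Econ=period 1.

3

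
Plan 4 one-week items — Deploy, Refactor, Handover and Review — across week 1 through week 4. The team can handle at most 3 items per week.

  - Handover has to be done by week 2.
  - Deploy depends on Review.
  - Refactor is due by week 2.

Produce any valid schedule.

Refactor=week 1, Handover=week 1, Review=week 1, Deploy=week 2

Checking: Review(week 1) before Deploy(week 2); Refactor=week 1 in [week 1,week 2]; Handover=week 1 in [week 1,week 2]; max 3 per week (cap 3).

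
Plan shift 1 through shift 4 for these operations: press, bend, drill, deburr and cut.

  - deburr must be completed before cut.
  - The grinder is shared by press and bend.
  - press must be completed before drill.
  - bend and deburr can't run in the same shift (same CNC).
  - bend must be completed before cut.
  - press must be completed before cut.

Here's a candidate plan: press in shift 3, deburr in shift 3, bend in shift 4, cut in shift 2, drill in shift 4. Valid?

No — it violates: bend must be completed before cut

bend must be completed before cut — violated.
press must be completed before drill — holds.
The grinder is shared by press and bend — holds.
bend and deburr can't run in the same shift (same CNC) — holds.
press must be completed before cut — violated.
deburr must be completed before cut — violated.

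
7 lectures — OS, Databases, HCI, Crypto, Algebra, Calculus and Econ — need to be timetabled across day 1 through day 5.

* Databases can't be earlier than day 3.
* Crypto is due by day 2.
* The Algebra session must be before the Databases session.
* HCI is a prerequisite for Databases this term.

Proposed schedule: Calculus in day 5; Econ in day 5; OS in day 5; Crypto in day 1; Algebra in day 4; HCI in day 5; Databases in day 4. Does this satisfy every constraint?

The Algebra session must be before the Databases session — violated.
Databases can't be earlier than day 3 — holds.
HCI is a prerequisite for Databases this term — violated.
Crypto is due by day 2 — holds.

No — it violates: HCI is a prerequisite for Databases this term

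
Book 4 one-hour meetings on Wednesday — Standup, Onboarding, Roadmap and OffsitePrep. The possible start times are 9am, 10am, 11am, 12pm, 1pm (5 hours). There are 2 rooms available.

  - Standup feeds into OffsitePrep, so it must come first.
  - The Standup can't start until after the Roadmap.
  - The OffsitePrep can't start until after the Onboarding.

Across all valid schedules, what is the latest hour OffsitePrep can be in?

Precedence pushes OffsitePrep to at least 11am.
OffsitePrep at 1pm is achievable: Standup=10am; Roadmap=9am; Onboarding=9am; OffsitePrep=1pm.

1pm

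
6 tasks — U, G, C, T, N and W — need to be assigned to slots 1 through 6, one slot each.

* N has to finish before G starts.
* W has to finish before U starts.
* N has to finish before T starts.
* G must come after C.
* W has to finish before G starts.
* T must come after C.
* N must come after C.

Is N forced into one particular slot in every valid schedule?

N can be 2 (e.g. G in 3, N in 2, C in 1, U in 2, T in 3, W in 1) or 3 (e.g. G -> 4, W -> 1, C -> 1, N -> 3, U -> 2, T -> 4).

No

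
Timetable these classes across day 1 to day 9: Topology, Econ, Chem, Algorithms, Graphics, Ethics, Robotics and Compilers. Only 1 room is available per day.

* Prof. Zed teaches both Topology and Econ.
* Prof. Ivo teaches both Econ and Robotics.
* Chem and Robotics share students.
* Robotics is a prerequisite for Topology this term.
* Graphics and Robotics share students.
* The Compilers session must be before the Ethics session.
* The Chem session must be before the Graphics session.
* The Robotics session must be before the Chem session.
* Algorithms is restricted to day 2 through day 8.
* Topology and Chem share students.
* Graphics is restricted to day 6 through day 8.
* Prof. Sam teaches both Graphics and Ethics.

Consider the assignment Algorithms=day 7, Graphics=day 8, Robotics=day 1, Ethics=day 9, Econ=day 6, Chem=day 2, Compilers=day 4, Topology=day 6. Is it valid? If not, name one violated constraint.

Graphics is restricted to day 6 through day 8 — holds.
Chem and Robotics share students — holds.
Robotics is a prerequisite for Topology this term — holds.
Algorithms is restricted to day 2 through day 8 — holds.
The Robotics session must be before the Chem session — holds.
Prof. Ivo teaches both Econ and Robotics — holds.
Prof. Sam teaches both Graphics and Ethics — holds.
The Chem session must be before the Graphics session — holds.
Topology and Chem share students — holds.
Only 1 room is available per day — violated.
The Compilers session must be before the Ethics session — holds.
Prof. Zed teaches both Topology and Econ — violated.
Graphics and Robotics share students — holds.

No. Prof. Zed teaches both Topology and Econ is not satisfied.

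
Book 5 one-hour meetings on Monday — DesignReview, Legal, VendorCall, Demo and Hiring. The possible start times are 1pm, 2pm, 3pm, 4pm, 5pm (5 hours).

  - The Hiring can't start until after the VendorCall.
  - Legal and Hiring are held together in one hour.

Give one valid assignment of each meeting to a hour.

Demo -> 1pm; VendorCall -> 1pm; Legal -> 2pm; DesignReview -> 1pm; Hiring -> 2pm

Checking: VendorCall(1pm) before Hiring(2pm); Legal = Hiring = 2pm.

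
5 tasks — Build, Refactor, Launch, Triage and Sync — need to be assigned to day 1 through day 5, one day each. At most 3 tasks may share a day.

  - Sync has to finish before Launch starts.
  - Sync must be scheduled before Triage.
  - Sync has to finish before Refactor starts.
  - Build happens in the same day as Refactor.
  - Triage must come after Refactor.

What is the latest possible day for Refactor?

Precedence pushes Refactor to at least day 2; downstream work caps Refactor at day 4.
Refactor at day 4 is achievable: Refactor -> day 4, Launch -> day 2, Triage -> day 5, Sync -> day 1, Build -> day 4.

day 4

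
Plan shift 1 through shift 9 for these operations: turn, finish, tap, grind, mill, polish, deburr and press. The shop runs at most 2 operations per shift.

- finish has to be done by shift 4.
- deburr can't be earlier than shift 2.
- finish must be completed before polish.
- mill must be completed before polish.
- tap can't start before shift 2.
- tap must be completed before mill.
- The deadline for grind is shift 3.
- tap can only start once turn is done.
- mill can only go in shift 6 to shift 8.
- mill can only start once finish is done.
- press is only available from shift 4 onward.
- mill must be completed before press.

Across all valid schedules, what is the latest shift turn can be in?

shift 6

Downstream work caps turn at shift 6.
turn at shift 6 is achievable: deburr=shift 2; grind=shift 1; finish=shift 1; press=shift 9; tap=shift 7; turn=shift 6; mill=shift 8; polish=shift 9.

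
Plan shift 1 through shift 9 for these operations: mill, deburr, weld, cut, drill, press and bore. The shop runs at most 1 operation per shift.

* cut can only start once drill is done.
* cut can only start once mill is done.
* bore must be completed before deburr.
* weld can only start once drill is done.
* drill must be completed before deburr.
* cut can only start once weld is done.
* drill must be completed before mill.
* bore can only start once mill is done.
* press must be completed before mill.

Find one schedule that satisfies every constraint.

drill in shift 1, mill in shift 3, deburr in shift 7, press in shift 2, cut in shift 5, bore in shift 6, weld in shift 4

Checking: mill(shift 3) before bore(shift 6); drill(shift 1) before weld(shift 4); mill(shift 3) before cut(shift 5); drill(shift 1) before deburr(shift 7); drill(shift 1) before mill(shift 3); press(shift 2) before mill(shift 3); bore(shift 6) before deburr(shift 7); drill(shift 1) before cut(shift 5); weld(shift 4) before cut(shift 5); max 1 per shift (cap 1).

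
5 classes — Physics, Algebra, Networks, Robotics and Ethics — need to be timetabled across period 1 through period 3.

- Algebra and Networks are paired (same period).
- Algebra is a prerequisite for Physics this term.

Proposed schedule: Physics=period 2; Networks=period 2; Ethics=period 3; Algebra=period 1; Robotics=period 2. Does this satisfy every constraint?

No — it violates: Algebra and Networks are paired (same period)

Algebra is a prerequisite for Physics this term — holds.
Algebra and Networks are paired (same period) — violated.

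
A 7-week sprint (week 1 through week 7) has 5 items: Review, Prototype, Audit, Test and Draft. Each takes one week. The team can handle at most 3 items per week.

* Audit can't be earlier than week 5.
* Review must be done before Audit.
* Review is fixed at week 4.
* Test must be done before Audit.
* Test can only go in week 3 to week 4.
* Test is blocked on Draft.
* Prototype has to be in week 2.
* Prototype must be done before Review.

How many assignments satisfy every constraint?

Splitting on Audit: it can be week 5 (5), week 6 (5), week 7 (5). Listing each branch's schedules as (Review, Prototype, Test, Draft) by week number:
Audit=week 5: (4,2,3,1) (4,2,3,2) (4,2,4,1) (4,2,4,2) (4,2,4,3) — 5.
Audit=week 6: (4,2,3,1) (4,2,3,2) (4,2,4,1) (4,2,4,2) (4,2,4,3) — 5.
Audit=week 7: (4,2,3,1) (4,2,3,2) (4,2,4,1) (4,2,4,2) (4,2,4,3) — 5.
Summing: 5 + 5 + 5 = 15.

15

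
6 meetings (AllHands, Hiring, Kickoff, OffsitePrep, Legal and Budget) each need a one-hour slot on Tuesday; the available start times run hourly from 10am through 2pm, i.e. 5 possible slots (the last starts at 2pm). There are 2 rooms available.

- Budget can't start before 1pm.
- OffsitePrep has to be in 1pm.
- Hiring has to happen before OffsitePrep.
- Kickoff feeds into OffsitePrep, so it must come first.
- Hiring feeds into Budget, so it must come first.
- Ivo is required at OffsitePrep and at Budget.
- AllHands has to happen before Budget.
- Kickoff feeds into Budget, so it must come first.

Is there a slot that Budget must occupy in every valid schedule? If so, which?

2pm

Budget's window is 1pm–2pm.
OffsitePrep is fixed at 1pm, and Budget can't share a slot with OffsitePrep.
So Budget must be 2pm.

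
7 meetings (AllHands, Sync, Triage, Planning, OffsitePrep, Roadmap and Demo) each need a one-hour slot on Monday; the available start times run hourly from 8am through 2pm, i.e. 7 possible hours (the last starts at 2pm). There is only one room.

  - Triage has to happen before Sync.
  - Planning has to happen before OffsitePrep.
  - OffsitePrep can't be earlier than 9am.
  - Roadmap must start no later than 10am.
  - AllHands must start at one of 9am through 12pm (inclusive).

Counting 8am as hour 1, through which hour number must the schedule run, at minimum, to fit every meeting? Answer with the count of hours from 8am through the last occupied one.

7 hours

The precedence chain requires at least 2 distinct hours.
With at most 1 per hour and 7 meetings, at least 7 hours are needed.
7 works (last occupied hour: 2pm): for example AllHands -> 9am; Demo -> 2pm; OffsitePrep -> 11am; Sync -> 1pm; Planning -> 10am; Roadmap -> 8am; Triage -> 12pm.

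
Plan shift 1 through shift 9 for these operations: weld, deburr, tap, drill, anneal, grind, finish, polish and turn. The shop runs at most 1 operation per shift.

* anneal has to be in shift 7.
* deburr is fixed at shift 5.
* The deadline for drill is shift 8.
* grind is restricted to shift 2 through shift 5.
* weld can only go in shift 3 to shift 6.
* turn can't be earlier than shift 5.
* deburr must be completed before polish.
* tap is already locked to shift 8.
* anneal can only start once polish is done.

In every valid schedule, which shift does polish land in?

shift 6

deburr is fixed at shift 5 and must come before polish, so polish is at least shift 6.
anneal is fixed at shift 7 and must come after polish, so polish is at most shift 6.
So polish must be shift 6.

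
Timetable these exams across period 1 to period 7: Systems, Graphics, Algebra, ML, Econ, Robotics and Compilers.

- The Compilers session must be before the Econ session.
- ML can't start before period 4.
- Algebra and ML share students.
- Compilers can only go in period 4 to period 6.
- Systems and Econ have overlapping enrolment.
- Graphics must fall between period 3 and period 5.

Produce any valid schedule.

Algebra=period 1; Systems=period 1; Robotics=period 1; Econ=period 5; ML=period 4; Graphics=period 3; Compilers=period 4

Checking: Compilers(period 4) before Econ(period 5); Systems(period 1) != Econ(period 5); Algebra(period 1) != ML(period 4); Graphics=period 3 in [period 3,period 5]; Compilers=period 4 in [period 4,period 6]; ML=period 4 in [period 4,period 7].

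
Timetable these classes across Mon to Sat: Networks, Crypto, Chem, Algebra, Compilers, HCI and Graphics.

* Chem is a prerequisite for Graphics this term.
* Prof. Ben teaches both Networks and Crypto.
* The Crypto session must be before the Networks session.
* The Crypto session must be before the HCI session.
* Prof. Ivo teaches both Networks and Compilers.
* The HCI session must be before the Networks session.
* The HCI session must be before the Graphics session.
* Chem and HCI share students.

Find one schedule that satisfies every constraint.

Compilers in Mon; Networks in Wed; HCI in Tue; Graphics in Wed; Crypto in Mon; Chem in Mon; Algebra in Mon

Checking: Chem(Mon) before Graphics(Wed); HCI(Tue) before Networks(Wed); HCI(Tue) before Graphics(Wed); Crypto(Mon) before Networks(Wed); Crypto(Mon) before HCI(Tue); Networks(Wed) != Crypto(Mon); Chem(Mon) != HCI(Tue); Networks(Wed) != Compilers(Mon).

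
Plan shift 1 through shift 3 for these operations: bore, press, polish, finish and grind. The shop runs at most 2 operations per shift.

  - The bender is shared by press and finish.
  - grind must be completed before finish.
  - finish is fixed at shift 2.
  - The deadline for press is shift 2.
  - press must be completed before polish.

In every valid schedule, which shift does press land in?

shift 1

press's window is shift 1–shift 2.
finish is fixed at shift 2, and press can't share a shift with finish.
So press must be shift 1.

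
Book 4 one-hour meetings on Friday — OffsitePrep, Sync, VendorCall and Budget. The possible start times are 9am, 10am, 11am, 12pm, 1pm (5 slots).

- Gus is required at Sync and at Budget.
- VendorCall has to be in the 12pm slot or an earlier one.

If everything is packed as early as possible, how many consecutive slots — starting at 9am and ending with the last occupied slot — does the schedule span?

Could 1 slot be enough, i.e. nothing placed later than 9am? No: Budget can't share with Sync (9am) → nothing is left.
So 1 slot is not enough.
2 works (last occupied slot: 10am): for example VendorCall -> 9am, OffsitePrep -> 9am, Budget -> 10am, Sync -> 9am.

2 slots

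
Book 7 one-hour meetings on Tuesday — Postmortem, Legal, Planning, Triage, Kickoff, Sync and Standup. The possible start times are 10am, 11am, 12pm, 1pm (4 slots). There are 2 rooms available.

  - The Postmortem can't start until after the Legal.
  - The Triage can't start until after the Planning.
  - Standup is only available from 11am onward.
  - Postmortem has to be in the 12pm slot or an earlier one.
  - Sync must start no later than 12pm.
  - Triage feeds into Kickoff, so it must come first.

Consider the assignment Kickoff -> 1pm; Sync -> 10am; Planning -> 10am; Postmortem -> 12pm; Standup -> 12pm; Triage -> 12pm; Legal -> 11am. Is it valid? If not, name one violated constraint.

There are 2 rooms available — violated.
Standup is only available from 11am onward — holds.
Triage feeds into Kickoff, so it must come first — holds.
The Postmortem can't start until after the Legal — holds.
Postmortem has to be in the 12pm slot or an earlier one — holds.
Sync must start no later than 12pm — holds.
The Triage can't start until after the Planning — holds.

No. There are 2 rooms available is not satisfied.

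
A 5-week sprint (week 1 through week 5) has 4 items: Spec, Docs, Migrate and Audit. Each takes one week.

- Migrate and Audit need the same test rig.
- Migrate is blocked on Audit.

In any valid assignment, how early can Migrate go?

week 2

Precedence pushes Migrate to at least week 2.
Migrate at week 2 is achievable: Docs=week 1; Audit=week 1; Migrate=week 2; Spec=week 1.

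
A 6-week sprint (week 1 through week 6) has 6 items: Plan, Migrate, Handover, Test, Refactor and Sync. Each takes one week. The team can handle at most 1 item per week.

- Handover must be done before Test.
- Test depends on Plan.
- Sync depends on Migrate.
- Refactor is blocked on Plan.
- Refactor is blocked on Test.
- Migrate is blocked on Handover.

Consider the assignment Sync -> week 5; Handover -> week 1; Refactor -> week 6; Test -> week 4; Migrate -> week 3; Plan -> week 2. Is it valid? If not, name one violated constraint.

Sync depends on Migrate — holds.
Test depends on Plan — holds.
Refactor is blocked on Test — holds.
Handover must be done before Test — holds.
The team can handle at most 1 item per week — holds.
Migrate is blocked on Handover — holds.
Refactor is blocked on Plan — holds.

Yes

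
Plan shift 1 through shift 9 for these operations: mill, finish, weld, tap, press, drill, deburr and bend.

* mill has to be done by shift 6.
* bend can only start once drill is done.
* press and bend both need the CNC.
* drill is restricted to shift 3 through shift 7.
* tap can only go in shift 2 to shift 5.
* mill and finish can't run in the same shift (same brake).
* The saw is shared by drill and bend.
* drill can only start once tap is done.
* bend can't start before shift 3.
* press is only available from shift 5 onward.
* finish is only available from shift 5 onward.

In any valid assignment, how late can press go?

Press is available from shift 5.
press at shift 9 is achievable: mill in shift 1; tap in shift 2; bend in shift 4; finish in shift 5; deburr in shift 1; press in shift 9; drill in shift 3; weld in shift 1.

shift 9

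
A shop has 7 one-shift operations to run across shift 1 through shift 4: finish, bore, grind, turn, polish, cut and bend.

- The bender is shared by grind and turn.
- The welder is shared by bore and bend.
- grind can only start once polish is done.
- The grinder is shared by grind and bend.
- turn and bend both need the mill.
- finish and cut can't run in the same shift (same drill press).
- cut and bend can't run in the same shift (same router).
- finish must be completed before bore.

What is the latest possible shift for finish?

Downstream work caps finish at shift 3.
finish at shift 3 is achievable: bore in shift 4; polish in shift 1; finish in shift 3; grind in shift 2; turn in shift 1; bend in shift 3; cut in shift 1.

shift 3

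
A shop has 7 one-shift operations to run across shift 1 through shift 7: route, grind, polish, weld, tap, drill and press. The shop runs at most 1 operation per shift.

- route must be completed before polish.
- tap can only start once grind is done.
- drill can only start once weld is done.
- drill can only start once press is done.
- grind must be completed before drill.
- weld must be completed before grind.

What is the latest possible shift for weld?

shift 4

Downstream work caps weld at shift 5.
weld at shift 4 is achievable: weld in shift 4, tap in shift 7, polish in shift 2, press in shift 3, grind in shift 5, drill in shift 6, route in shift 1.
Nothing later works — the capacity limit rule out every shift after shift 4.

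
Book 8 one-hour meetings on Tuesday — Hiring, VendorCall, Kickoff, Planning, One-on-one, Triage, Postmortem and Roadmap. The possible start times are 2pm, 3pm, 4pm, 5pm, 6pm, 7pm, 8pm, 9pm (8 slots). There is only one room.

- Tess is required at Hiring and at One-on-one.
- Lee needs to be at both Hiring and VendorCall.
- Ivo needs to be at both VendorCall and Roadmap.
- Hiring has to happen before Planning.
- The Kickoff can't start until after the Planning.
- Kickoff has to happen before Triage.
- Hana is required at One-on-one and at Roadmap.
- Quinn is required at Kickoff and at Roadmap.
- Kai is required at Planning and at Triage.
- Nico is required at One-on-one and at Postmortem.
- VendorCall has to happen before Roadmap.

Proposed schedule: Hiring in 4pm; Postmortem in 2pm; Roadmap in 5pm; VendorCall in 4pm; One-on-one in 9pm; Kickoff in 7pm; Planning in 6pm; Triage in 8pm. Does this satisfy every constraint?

Ivo needs to be at both VendorCall and Roadmap — holds.
Kai is required at Planning and at Triage — holds.
Hana is required at One-on-one and at Roadmap — holds.
The Kickoff can't start until after the Planning — holds.
Hiring has to happen before Planning — holds.
Tess is required at Hiring and at One-on-one — holds.
VendorCall has to happen before Roadmap — holds.
Quinn is required at Kickoff and at Roadmap — holds.
There is only one room — violated.
Nico is required at One-on-one and at Postmortem — holds.
Kickoff has to happen before Triage — holds.
Lee needs to be at both Hiring and VendorCall — violated.

No. Lee needs to be at both Hiring and VendorCall is not satisfied.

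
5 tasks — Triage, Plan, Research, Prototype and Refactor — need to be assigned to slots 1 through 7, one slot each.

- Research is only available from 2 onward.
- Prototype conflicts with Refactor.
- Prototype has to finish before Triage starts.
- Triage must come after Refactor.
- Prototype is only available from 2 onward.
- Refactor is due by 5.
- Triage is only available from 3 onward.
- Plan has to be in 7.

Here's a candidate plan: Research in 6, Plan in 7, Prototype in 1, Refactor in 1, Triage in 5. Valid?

Prototype conflicts with Refactor — violated.
Research is only available from 2 onward — holds.
Refactor is due by 5 — holds.
Triage is only available from 3 onward — holds.
Prototype is only available from 2 onward — violated.
Prototype has to finish before Triage starts — holds.
Plan has to be in 7 — holds.
Triage must come after Refactor — holds.

No — it violates: Prototype is only available from 2 onward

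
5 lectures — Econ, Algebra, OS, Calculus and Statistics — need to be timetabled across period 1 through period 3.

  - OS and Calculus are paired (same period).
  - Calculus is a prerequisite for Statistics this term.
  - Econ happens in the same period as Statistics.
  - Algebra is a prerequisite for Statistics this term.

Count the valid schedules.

Splitting on Econ: it can be period 2 (1), period 3 (4). Listing each branch's schedules as (Algebra, OS, Calculus, Statistics) by period number:
Econ=period 2: (1,1,1,2) — 1.
Econ=period 3: (1,1,1,3) (1,2,2,3) (2,1,1,3) (2,2,2,3) — 4.
Summing: 1 + 4 = 5.

5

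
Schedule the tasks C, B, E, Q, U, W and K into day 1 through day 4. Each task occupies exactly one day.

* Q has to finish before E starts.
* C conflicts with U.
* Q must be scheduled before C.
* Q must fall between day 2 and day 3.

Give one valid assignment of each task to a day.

E in day 3; Q in day 2; W in day 1; C in day 3; U in day 1; B in day 1; K in day 1

Checking: Q(day 2) before C(day 3); Q(day 2) before E(day 3); C(day 3) != U(day 1); Q=day 2 in [day 2,day 3].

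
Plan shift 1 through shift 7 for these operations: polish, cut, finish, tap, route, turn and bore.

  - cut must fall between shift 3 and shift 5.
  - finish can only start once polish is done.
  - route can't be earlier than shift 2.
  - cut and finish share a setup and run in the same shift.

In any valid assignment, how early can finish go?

Finish must be in the same shift as cut, which can't be before shift 3, so finish is at least shift 3; finish must be in the same shift as cut, which can't be after shift 5, so finish is at most shift 5.
finish at shift 3 is achievable: finish in shift 3, turn in shift 1, polish in shift 1, route in shift 2, bore in shift 1, cut in shift 3, tap in shift 1.

shift 3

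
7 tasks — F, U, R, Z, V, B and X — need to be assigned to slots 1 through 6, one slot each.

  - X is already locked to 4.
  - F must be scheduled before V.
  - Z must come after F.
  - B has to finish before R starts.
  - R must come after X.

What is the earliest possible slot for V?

2

Precedence pushes V to at least 2.
V at 2 is achievable: X -> 4; Z -> 2; F -> 1; U -> 1; R -> 5; V -> 2; B -> 1.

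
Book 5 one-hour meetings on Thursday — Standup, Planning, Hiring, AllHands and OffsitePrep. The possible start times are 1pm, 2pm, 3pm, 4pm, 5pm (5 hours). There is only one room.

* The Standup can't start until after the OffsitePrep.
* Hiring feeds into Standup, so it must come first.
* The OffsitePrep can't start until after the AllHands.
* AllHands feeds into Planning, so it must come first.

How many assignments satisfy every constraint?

Splitting on Standup: it can be 4pm (3), 5pm (8). Listing each branch's schedules as (Planning, Hiring, AllHands, OffsitePrep):
Standup=4pm: (5pm,1pm,2pm,3pm) (5pm,2pm,1pm,3pm) (5pm,3pm,1pm,2pm) — 3.
Standup=5pm: (2pm,3pm,1pm,4pm) (2pm,4pm,1pm,3pm) (3pm,1pm,2pm,4pm) (3pm,2pm,1pm,4pm) (3pm,4pm,1pm,2pm) (4pm,1pm,2pm,3pm) (4pm,2pm,1pm,3pm) (4pm,3pm,1pm,2pm) — 8.
Summing: 3 + 8 = 11.

11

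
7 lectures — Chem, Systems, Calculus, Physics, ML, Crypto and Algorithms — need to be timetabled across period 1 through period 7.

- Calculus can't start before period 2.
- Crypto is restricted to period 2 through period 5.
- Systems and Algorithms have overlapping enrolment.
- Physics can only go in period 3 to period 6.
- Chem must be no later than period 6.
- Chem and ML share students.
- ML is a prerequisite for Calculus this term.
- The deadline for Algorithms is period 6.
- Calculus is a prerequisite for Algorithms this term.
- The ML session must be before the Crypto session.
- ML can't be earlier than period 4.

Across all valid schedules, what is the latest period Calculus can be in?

Calculus is available from period 2; precedence pushes Calculus to at least period 5; downstream work caps Calculus at period 5.
Calculus at period 5 is achievable: ML=period 4; Calculus=period 5; Crypto=period 5; Chem=period 1; Physics=period 3; Algorithms=period 6; Systems=period 1.

period 5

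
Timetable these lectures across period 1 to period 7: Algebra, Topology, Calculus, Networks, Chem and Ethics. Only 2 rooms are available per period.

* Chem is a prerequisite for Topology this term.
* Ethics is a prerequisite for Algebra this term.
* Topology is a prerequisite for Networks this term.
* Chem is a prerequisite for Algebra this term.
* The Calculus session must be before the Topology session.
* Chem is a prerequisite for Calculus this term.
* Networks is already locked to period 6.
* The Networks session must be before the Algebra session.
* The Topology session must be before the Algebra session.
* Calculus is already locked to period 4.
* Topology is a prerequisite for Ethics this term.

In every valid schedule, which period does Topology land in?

Calculus is fixed at period 4 and must come before Topology, so Topology is at least period 5.
Networks is fixed at period 6 and must come after Topology, so Topology is at most period 5.
So Topology must be period 5.

period 5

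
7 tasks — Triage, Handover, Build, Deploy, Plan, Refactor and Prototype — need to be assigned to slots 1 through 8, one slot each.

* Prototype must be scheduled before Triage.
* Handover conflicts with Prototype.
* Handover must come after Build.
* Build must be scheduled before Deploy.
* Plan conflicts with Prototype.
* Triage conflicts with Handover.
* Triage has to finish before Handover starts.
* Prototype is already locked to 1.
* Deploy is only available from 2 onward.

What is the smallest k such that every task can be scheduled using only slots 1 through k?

The precedence chain requires at least 3 distinct slots.
3 works (last occupied slot: 3): for example Handover -> 3, Refactor -> 1, Prototype -> 1, Plan -> 2, Deploy -> 2, Triage -> 2, Build -> 1.

3 slots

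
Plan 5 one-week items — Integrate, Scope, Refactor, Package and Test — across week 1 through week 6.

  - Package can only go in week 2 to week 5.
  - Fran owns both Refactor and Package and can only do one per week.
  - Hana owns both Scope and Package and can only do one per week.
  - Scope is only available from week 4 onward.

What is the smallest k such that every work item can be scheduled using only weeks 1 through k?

4

Scope can't be placed before week 4, so the schedule must run through at least week 4.
4 works (last occupied week: week 4): for example Scope -> week 4, Integrate -> week 1, Test -> week 1, Refactor -> week 1, Package -> week 2.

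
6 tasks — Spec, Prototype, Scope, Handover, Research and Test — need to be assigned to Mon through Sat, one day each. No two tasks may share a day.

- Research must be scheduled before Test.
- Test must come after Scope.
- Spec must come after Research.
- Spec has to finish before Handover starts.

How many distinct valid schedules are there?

54

Splitting on Spec: it can be Tue (12), Wed (18), Thu (16), Fri (8). Listing each branch's schedules as (Prototype, Scope, Handover, Research, Test):
Spec=Tue: (Wed,Thu,Fri,Mon,Sat) (Wed,Thu,Sat,Mon,Fri) (Wed,Fri,Thu,Mon,Sat) (Thu,Wed,Fri,Mon,Sat) (Thu,Wed,Sat,Mon,Fri) (Thu,Fri,Wed,Mon,Sat) (Fri,Wed,Thu,Mon,Sat) (Fri,Wed,Sat,Mon,Thu) (Fri,Thu,Wed,Mon,Sat) (Sat,Wed,Thu,Mon,Fri) (Sat,Wed,Fri,Mon,Thu) (Sat,Thu,Wed,Mon,Fri) — 12.
Spec=Wed: (Mon,Thu,Fri,Tue,Sat) (Mon,Thu,Sat,Tue,Fri) (Mon,Fri,Thu,Tue,Sat) (Tue,Thu,Fri,Mon,Sat) (Tue,Thu,Sat,Mon,Fri) (Tue,Fri,Thu,Mon,Sat) (Thu,Mon,Fri,Tue,Sat) (Thu,Mon,Sat,Tue,Fri) (Thu,Tue,Fri,Mon,Sat) (Thu,Tue,Sat,Mon,Fri) (Fri,Mon,Thu,Tue,Sat) (Fri,Mon,Sat,Tue,Thu) (Fri,Tue,Thu,Mon,Sat) (Fri,Tue,Sat,Mon,Thu) (Sat,Mon,Thu,Tue,Fri) (Sat,Mon,Fri,Tue,Thu) (Sat,Tue,Thu,Mon,Fri) (Sat,Tue,Fri,Mon,Thu) — 18.
Spec=Thu: (Mon,Tue,Fri,Wed,Sat) (Mon,Tue,Sat,Wed,Fri) (Mon,Wed,Fri,Tue,Sat) (Mon,Wed,Sat,Tue,Fri) (Tue,Mon,Fri,Wed,Sat) (Tue,Mon,Sat,Wed,Fri) (Tue,Wed,Fri,Mon,Sat) (Tue,Wed,Sat,Mon,Fri) (Wed,Mon,Fri,Tue,Sat) (Wed,Mon,Sat,Tue,Fri) (Wed,Tue,Fri,Mon,Sat) (Wed,Tue,Sat,Mon,Fri) (Fri,Mon,Sat,Tue,Wed) (Fri,Tue,Sat,Mon,Wed) (Sat,Mon,Fri,Tue,Wed) (Sat,Tue,Fri,Mon,Wed) — 16.
Spec=Fri: (Mon,Tue,Sat,Wed,Thu) (Mon,Wed,Sat,Tue,Thu) (Tue,Mon,Sat,Wed,Thu) (Tue,Wed,Sat,Mon,Thu) (Wed,Mon,Sat,Tue,Thu) (Wed,Tue,Sat,Mon,Thu) (Thu,Mon,Sat,Tue,Wed) (Thu,Tue,Sat,Mon,Wed) — 8.
Summing: 12 + 18 + 16 + 8 = 54.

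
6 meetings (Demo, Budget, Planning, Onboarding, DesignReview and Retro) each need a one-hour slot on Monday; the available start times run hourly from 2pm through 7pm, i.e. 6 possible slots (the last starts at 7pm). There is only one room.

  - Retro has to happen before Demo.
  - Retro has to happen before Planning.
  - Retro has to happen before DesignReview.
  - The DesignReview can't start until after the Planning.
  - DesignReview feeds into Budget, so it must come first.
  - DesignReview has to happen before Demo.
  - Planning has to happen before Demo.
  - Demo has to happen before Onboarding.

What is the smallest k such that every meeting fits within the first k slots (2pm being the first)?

6

The precedence chain requires at least 5 distinct slots.
With at most 1 per slot and 6 meetings, at least 6 slots are needed.
6 works (last occupied slot: 7pm): for example Retro -> 2pm, Budget -> 6pm, DesignReview -> 4pm, Demo -> 5pm, Planning -> 3pm, Onboarding -> 7pm.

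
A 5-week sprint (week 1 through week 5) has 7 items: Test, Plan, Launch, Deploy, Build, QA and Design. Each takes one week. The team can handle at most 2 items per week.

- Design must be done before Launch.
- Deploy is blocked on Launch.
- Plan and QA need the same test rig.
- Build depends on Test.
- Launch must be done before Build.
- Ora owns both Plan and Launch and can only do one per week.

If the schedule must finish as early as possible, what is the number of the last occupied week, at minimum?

The precedence chain requires at least 3 distinct weeks.
With at most 2 per week and 7 work items, at least 4 weeks are needed.
4 works (last occupied week: week 4): for example Launch in week 2; Plan in week 4; QA in week 2; Build in week 3; Design in week 1; Deploy in week 3; Test in week 1.

week 4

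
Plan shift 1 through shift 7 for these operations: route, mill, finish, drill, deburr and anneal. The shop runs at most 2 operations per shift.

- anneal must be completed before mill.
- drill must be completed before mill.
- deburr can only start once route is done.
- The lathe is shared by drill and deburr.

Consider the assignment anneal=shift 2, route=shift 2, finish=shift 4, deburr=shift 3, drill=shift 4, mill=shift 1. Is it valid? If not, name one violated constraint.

The shop runs at most 2 operations per shift — holds.
anneal must be completed before mill — violated.
drill must be completed before mill — violated.
The lathe is shared by drill and deburr — holds.
deburr can only start once route is done — holds.

No. drill must be completed before mill is not satisfied.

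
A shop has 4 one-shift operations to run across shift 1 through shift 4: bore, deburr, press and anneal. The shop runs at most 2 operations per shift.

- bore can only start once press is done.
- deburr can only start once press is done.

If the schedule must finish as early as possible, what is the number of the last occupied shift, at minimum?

2

The precedence chain requires at least 2 distinct shifts.
With at most 2 per shift and 4 operations, at least 2 shifts are needed.
2 works (last occupied shift: shift 2): for example anneal in shift 1, press in shift 1, bore in shift 2, deburr in shift 2.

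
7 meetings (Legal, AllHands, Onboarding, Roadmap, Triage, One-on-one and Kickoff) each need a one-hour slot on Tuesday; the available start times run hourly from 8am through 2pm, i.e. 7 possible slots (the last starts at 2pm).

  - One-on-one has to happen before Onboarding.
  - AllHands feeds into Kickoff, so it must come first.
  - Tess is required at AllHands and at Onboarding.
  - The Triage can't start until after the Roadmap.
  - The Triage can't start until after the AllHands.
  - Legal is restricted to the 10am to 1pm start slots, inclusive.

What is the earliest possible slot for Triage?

Precedence pushes Triage to at least 9am.
Triage at 9am is achievable: Roadmap -> 8am, AllHands -> 8am, Kickoff -> 9am, One-on-one -> 8am, Triage -> 9am, Onboarding -> 9am, Legal -> 10am.

9am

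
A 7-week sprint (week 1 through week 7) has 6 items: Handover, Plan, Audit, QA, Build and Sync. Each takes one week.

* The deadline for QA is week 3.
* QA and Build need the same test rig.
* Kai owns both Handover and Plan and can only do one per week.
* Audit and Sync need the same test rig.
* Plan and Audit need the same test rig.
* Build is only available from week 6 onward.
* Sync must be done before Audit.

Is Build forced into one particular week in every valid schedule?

Build can be week 6 (e.g. QA in week 1, Sync in week 1, Handover in week 1, Plan in week 3, Audit in week 2, Build in week 6) or week 7 (e.g. Handover -> week 1, Build -> week 7, Sync -> week 1, Plan -> week 3, Audit -> week 2, QA -> week 1).

No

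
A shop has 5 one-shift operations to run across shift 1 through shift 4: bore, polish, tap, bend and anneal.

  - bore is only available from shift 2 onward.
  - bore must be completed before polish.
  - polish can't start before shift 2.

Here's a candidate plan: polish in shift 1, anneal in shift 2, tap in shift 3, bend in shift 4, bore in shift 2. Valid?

bore is only available from shift 2 onward — holds.
bore must be completed before polish — violated.
polish can't start before shift 2 — violated.

No. polish can't start before shift 2 is not satisfied.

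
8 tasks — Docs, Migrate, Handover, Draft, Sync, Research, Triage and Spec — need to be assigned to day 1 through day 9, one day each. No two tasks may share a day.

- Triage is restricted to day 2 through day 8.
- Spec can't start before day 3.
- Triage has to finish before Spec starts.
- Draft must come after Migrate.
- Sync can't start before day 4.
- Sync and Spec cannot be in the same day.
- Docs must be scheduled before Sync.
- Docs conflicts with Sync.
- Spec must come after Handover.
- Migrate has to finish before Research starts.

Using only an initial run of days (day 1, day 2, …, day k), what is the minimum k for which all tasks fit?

8

The precedence chain requires at least 2 distinct days.
With at most 1 per day and 8 tasks, at least 8 days are needed.
Sync can't be placed before day 4, so the schedule must run through at least day 4.
8 works (last occupied day: day 8): for example Triage=day 2, Migrate=day 6, Handover=day 3, Sync=day 4, Draft=day 7, Docs=day 1, Spec=day 5, Research=day 8.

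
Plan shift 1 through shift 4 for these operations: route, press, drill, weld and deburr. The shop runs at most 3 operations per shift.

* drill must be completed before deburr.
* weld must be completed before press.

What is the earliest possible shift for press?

shift 2

Precedence pushes press to at least shift 2.
press at shift 2 is achievable: drill -> shift 1; deburr -> shift 2; weld -> shift 1; press -> shift 2; route -> shift 1.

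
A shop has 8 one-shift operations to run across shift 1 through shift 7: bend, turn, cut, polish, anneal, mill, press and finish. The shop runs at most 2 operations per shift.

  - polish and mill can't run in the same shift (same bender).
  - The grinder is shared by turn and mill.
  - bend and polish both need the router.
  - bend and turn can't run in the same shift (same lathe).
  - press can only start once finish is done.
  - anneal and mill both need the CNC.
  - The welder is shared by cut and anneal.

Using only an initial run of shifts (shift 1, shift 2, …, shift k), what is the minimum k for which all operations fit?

4

The precedence chain requires at least 2 distinct shifts.
With at most 2 per shift and 8 operations, at least 4 shifts are needed.
4 works (last occupied shift: shift 4): for example mill=shift 3; polish=shift 4; cut=shift 3; press=shift 2; turn=shift 2; finish=shift 1; anneal=shift 4; bend=shift 1.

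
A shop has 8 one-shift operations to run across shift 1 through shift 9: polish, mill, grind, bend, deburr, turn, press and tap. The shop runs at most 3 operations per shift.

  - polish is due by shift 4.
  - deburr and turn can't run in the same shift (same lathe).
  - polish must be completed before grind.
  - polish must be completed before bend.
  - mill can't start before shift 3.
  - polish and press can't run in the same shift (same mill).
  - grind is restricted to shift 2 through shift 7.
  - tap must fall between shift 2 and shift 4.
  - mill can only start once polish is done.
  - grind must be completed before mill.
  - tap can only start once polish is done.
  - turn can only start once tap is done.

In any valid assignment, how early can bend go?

Precedence pushes bend to at least shift 2.
bend at shift 2 is achievable: press=shift 3, polish=shift 1, mill=shift 3, turn=shift 3, deburr=shift 1, bend=shift 2, grind=shift 2, tap=shift 2.

shift 2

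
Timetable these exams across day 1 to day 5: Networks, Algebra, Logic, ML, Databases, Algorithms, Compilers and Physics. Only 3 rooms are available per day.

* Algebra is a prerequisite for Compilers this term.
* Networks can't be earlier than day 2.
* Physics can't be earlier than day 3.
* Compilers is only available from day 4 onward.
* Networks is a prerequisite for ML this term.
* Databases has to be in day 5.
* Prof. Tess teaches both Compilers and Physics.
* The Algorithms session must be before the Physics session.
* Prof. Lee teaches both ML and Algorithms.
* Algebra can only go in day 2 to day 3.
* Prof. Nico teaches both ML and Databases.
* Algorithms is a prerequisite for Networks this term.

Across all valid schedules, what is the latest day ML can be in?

day 4

Precedence pushes ML to at least day 3.
ML at day 4 is achievable: Logic in day 1; Physics in day 3; Algorithms in day 1; Databases in day 5; Algebra in day 2; Networks in day 2; Compilers in day 4; ML in day 4.
Nothing later works — the conflict and capacity constraints rule out every day after day 4.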